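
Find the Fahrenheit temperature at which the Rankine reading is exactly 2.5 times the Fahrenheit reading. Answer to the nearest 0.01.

Let F be the Fahrenheit reading. The Rankine reading is R = 1·F + 459.67.
Require R = 2.5·F: 1·F + 459.67 = 2.5·F.
(-1.5)·F = -459.67  ⇒  F = 306.45.

306.45°F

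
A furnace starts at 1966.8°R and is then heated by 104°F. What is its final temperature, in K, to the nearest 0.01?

1150.44 K

Initial temperature in Celsius: (1966.8 - 491.67) × 5/9 = 819.5167°C.
The 104°F change is an interval, so only the factor 5/9 applies: +104 × 5/9 = +57.7778°C.
Final Celsius temperature: 819.5167 + 57.7778 = 877.2944°C.
In kelvin: 877.2944 + 273.15 = 1150.44 K.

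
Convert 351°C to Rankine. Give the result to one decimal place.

1123.5°R

In Rankine: 351.0000 × 1.8 + 491.67 = 1123.5°R.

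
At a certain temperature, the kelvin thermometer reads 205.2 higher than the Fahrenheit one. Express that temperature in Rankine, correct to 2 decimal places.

Let x be the Fahrenheit reading; then the kelvin reading is 5/9·x + 255.372.
(5/9·x + 255.372) - x = 205.2  ⇒  (-4/9)·x = -50.1722  ⇒  x = 112.8875°F.
In Celsius: (112.8875 - 32) × 5/9 = 44.9375°C.
In Rankine: 44.9375 × 1.8 + 491.67 = 572.56°R.

572.56°R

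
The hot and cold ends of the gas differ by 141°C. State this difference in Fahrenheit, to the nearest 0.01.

253.80°F

Only the scale ratio 1.8 matters for a change in temperature.
141 × 1.8 = 253.80.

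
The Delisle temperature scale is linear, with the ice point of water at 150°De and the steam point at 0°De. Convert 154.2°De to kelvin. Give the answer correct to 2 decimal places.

Linear interpolation between the fixed points: C = (154.2 - 150) × 100 / (0 - 150) = -2.8000°C.
Then -2.8000 + 273.15 = 270.35 K.

270.35 K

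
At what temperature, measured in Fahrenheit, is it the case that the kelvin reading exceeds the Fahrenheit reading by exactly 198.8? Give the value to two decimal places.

Let F be the Fahrenheit reading. The kelvin reading is K = 5/9·F + 255.372.
Require K - F = 198.8: (-4/9)·F + 255.372 = 198.8.
F = (198.8 - 255.372) / (-4/9) = 127.29.

127.29°F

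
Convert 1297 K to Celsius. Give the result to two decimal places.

In Celsius: 1297 - 273.15 = 1023.8500°C.

1023.85°C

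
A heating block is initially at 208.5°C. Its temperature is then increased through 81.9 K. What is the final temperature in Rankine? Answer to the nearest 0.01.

The 81.9 K change is an interval; Kelvin and Celsius degrees are the same size, so ΔC = +81.9°C.
Final Celsius temperature: 208.5000 + 81.9000 = 290.4000°C.
In Rankine: 290.4000 × 1.8 + 491.67 = 1014.39°R.

1014.39°R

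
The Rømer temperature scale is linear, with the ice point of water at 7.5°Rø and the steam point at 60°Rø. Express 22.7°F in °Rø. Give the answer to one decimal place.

First in Celsius: (22.7 - 32) × 5/9 = -5.1667°C.
Linearly onto the Rømer scale: 7.5 + (-5.1667 / 100) × (60 - 7.5) = 4.8°Rø.

4.8°Rø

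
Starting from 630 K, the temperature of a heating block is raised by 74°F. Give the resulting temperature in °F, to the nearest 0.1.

Initial temperature in Celsius: 630 - 273.15 = 356.8500°C.
The 74°F change is an interval, so only the factor 5/9 applies: +74 × 5/9 = +41.1111°C.
Final Celsius temperature: 356.8500 + 41.1111 = 397.9611°C.
In Fahrenheit: 397.9611 × 1.8 + 32 = 748.3°F.

748.3°F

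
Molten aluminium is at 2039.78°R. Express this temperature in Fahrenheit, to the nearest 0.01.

In Celsius: (2039.78 - 491.67) × 5/9 = 860.0611°C.
In Fahrenheit: 860.0611 × 1.8 + 32 = 1580.11°F.

1580.11°F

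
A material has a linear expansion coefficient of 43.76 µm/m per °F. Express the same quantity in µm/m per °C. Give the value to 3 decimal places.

78.768 µm/m per °C

The quantity depends on a temperature interval, so only the ratio of degree sizes applies; the offset between the scales is irrelevant.
A change of 1°C is a change of 1.8°F, so per °C the value is 43.76 × 1.8 = 78.768.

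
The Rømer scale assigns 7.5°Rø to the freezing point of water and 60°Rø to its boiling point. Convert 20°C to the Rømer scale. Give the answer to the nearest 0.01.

Linearly onto the Rømer scale: 7.5 + (20.0000 / 100) × (60 - 7.5) = 18.00°Rø.

18.00°Rø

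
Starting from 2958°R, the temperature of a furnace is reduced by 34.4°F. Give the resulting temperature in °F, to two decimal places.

Initial temperature in Celsius: (2958 - 491.67) × 5/9 = 1370.1833°C.
The 34.4°F change is an interval, so only the factor 5/9 applies: -34.4 × 5/9 = -19.1111°C.
Final Celsius temperature: 1370.1833 - 19.1111 = 1351.0722°C.
In Fahrenheit: 1351.0722 × 1.8 + 32 = 2463.93°F.

2463.93°F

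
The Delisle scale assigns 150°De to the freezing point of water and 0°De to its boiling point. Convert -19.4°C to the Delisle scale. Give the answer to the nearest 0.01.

179.10°De

Linearly onto the Delisle scale: 150 + (-19.4000 / 100) × (0 - 150) = 179.10°De.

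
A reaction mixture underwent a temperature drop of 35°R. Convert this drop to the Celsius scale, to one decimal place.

An interval of 1°R corresponds to 5/9°C.
35 × 5/9 = 19.4.

19.4°C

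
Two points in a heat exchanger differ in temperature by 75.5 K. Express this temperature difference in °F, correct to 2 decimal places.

For a temperature interval the offset drops out; only the factor 1.8 applies.
75.5 × 1.8 = 135.90.

135.90°F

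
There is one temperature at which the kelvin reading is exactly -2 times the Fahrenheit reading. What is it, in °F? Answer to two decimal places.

-99.93°F

Let F be the Fahrenheit reading. The kelvin reading is K = 5/9·F + 255.372.
Require K = -2·F: 5/9·F + 255.372 = -2·F.
(23/9)·F = -255.372  ⇒  F = -99.93.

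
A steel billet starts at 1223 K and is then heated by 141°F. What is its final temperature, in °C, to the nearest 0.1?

Initial temperature in Celsius: 1223 - 273.15 = 949.8500°C.
The 141°F change is an interval, so only the factor 5/9 applies: +141 × 5/9 = +78.3333°C.
Final Celsius temperature: 949.8500 + 78.3333 = 1028.1833°C.

1028.2°C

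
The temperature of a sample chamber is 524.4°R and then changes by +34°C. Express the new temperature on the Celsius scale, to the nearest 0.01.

Initial temperature in Celsius: (524.4 - 491.67) × 5/9 = 18.1833°C.
Final Celsius temperature: 18.1833 + 34.0000 = 52.1833°C.

52.18°C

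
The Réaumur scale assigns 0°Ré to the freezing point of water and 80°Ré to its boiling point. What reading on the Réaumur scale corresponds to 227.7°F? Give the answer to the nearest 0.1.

87.0°Ré

First in Celsius: (227.7 - 32) × 5/9 = 108.7222°C.
Linearly onto the Réaumur scale: 0 + (108.7222 / 100) × (80 - 0) = 87.0°Ré.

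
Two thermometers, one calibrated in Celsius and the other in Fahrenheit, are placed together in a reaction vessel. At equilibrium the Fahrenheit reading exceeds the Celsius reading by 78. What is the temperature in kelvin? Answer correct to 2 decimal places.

Let x be the Celsius reading; then the Fahrenheit reading is 1.8·x + 32.
(1.8·x + 32) - x = 78  ⇒  (0.8)·x = 46  ⇒  x = 57.5000°C.
In kelvin: 57.5000 + 273.15 = 330.65 K.

330.65 K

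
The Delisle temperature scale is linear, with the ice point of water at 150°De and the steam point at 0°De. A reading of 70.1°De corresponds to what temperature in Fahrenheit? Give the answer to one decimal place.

127.9°F

Linear interpolation between the fixed points: C = (70.1 - 150) × 100 / (0 - 150) = 53.2667°C.
Then 53.2667 × 1.8 + 32 = 127.9°F.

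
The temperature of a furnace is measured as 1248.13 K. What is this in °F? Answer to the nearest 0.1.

1787.0°F

In Celsius: 1248.13 - 273.15 = 974.9800°C.
In Fahrenheit: 974.9800 × 1.8 + 32 = 1787.0°F.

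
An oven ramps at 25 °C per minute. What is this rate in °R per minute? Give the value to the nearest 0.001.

The quantity depends on a temperature interval, so only the ratio of degree sizes applies; the offset between the scales is irrelevant.
A change of 1°C is a change of 1.8°R, so 25 × 1.8 = 45.000.

45.000 °R/minute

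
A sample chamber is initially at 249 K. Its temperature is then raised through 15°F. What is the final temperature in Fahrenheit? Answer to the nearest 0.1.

Initial temperature in Celsius: 249 - 273.15 = -24.1500°C.
The 15°F change is an interval, so only the factor 5/9 applies: +15 × 5/9 = +8.3333°C.
Final Celsius temperature: -24.1500 + 8.3333 = -15.8167°C.
In Fahrenheit: -15.8167 × 1.8 + 32 = 3.5°F.

3.5°F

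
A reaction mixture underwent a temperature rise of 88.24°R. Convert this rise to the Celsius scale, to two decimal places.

49.02°C

For a temperature interval the offset drops out; only the factor 5/9 applies.
88.24 × 5/9 = 49.02.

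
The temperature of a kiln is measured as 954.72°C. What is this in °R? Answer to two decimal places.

2210.17°R

In Rankine: 954.7200 × 1.8 + 491.67 = 2210.17°R.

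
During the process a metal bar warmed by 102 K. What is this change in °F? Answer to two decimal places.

183.60°F

Only the scale ratio 1.8 matters for a change in temperature.
102 × 1.8 = 183.60.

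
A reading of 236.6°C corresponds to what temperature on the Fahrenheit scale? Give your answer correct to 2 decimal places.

457.88°F

In Fahrenheit: 236.6000 × 1.8 + 32 = 457.88°F.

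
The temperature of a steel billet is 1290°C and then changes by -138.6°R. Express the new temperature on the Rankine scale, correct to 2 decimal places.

The 138.6°R change is an interval, so only the factor 5/9 applies: -138.6 × 5/9 = -77.0000°C.
Final Celsius temperature: 1290.0000 - 77.0000 = 1213.0000°C.
In Rankine: 1213.0000 × 1.8 + 491.67 = 2675.07°R.

2675.07°R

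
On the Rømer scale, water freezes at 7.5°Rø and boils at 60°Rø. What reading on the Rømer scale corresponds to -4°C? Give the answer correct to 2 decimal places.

5.40°Rø

Linearly onto the Rømer scale: 7.5 + (-4.0000 / 100) × (60 - 7.5) = 5.40°Rø.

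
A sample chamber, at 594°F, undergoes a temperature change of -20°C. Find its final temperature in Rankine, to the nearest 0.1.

Initial temperature in Celsius: (594 - 32) × 5/9 = 312.2222°C.
Final Celsius temperature: 312.2222 - 20.0000 = 292.2222°C.
In Rankine: 292.2222 × 1.8 + 491.67 = 1017.7°R.

1017.7°R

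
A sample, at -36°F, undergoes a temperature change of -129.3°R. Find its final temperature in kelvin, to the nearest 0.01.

Initial temperature in Celsius: (-36 - 32) × 5/9 = -37.7778°C.
The 129.3°R change is an interval, so only the factor 5/9 applies: -129.3 × 5/9 = -71.8333°C.
Final Celsius temperature: -37.7778 - 71.8333 = -109.6111°C.
In kelvin: -109.6111 + 273.15 = 163.54 K.

163.54 K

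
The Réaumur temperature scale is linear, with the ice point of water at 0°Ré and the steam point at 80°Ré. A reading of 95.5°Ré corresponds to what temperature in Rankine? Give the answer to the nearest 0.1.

Linear interpolation between the fixed points: C = (95.5 - 0) × 100 / (80 - 0) = 119.3750°C.
Then 119.3750 × 1.8 + 491.67 = 706.5°R.

706.5°R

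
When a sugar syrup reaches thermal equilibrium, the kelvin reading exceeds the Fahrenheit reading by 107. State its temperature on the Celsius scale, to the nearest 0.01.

Let x be the Fahrenheit reading; then the kelvin reading is 5/9·x + 255.372.
(5/9·x + 255.372) - x = 107  ⇒  (-4/9)·x = -148.372  ⇒  x = 333.8375°F.
In Celsius: (333.8375 - 32) × 5/9 = 167.69°C.

167.69°C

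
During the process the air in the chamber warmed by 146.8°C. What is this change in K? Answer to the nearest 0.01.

146.80 K

Celsius and kelvin degrees are the same size, so the interval is unchanged: 146.80.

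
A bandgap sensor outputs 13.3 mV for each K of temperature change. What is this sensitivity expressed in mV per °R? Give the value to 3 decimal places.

The quantity depends on a temperature interval, so only the ratio of degree sizes applies; the offset between the scales is irrelevant.
A change of 1°R is a change of 5/9 K, so per °R the value is 13.3 × 5/9 = 7.389.

7.389 mV per °R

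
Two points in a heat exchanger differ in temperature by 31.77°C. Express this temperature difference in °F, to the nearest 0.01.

An interval of 1°C corresponds to 1.8°F.
31.77 × 1.8 = 57.19.

57.19°F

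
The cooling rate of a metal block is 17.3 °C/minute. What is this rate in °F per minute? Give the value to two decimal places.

31.14 °F/minute

The quantity depends on a temperature interval, so only the ratio of degree sizes applies; the offset between the scales is irrelevant.
A change of 1°C is a change of 1.8°F, so 17.3 × 1.8 = 31.14.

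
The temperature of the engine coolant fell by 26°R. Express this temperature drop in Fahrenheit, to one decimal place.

Rankine and Fahrenheit degrees are the same size, so the interval is unchanged: 26.0.

26.0°F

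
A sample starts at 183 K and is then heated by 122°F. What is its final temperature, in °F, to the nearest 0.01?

-8.27°F

Initial temperature in Celsius: 183 - 273.15 = -90.1500°C.
The 122°F change is an interval, so only the factor 5/9 applies: +122 × 5/9 = +67.7778°C.
Final Celsius temperature: -90.1500 + 67.7778 = -22.3722°C.
In Fahrenheit: -22.3722 × 1.8 + 32 = -8.27°F.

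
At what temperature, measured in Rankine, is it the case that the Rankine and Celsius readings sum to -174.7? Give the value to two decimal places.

63.29°R

Let R be the Rankine reading. The Celsius reading is C = 5/9·R - 273.15.
Require R + C = -174.7: (14/9)·R - 273.15 = -174.7.
R = (-174.7 + 273.15) / (14/9) = 63.29.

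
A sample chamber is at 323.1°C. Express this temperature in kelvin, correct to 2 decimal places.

In kelvin: 323.1000 + 273.15 = 596.25 K.

596.25 K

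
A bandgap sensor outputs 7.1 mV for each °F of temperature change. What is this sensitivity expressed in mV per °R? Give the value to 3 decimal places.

The quantity depends on a temperature interval, so only the ratio of degree sizes applies; the offset between the scales is irrelevant.
A change of 1°R is a change of 1°F, so per °R the value is 7.1 × 1 = 7.100.

7.100 mV per °R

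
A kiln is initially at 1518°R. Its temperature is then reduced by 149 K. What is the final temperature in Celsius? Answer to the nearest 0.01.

421.18°C

Initial temperature in Celsius: (1518 - 491.67) × 5/9 = 570.1833°C.
The 149 K change is an interval; Kelvin and Celsius degrees are the same size, so ΔC = -149°C.
Final Celsius temperature: 570.1833 - 149.0000 = 421.1833°C.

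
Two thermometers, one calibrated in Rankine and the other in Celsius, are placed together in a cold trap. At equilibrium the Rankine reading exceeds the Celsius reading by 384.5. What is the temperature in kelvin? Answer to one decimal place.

139.2 K

Let x be the Rankine reading; then the Celsius reading is 5/9·x - 273.15.
(5/9·x - 273.15) - x = -384.5  ⇒  (-4/9)·x = -111.35  ⇒  x = 250.5375°R.
In Celsius: (250.5375 - 491.67) × 5/9 = -133.9625°C.
In kelvin: -133.9625 + 273.15 = 139.2 K.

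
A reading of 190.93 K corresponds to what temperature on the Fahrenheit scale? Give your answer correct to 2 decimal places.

In Celsius: 190.93 - 273.15 = -82.2200°C.
In Fahrenheit: -82.2200 × 1.8 + 32 = -116.00°F.

-116.00°F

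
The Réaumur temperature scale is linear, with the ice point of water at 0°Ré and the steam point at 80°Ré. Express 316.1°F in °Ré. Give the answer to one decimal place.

126.3°Ré

First in Celsius: (316.1 - 32) × 5/9 = 157.8333°C.
Linearly onto the Réaumur scale: 0 + (157.8333 / 100) × (80 - 0) = 126.3°Ré.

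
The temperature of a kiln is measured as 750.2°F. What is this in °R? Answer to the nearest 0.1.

1209.9°R

In Celsius: (750.2 - 32) × 5/9 = 399.0000°C.
In Rankine: 399.0000 × 1.8 + 491.67 = 1209.9°R.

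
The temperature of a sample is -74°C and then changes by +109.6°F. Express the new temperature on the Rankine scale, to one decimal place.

468.1°R

The 109.6°F change is an interval, so only the factor 5/9 applies: +109.6 × 5/9 = +60.8889°C.
Final Celsius temperature: -74.0000 + 60.8889 = -13.1111°C.
In Rankine: -13.1111 × 1.8 + 491.67 = 468.1°R.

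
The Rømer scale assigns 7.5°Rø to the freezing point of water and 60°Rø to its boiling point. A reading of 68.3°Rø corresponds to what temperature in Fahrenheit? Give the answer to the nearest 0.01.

Linear interpolation between the fixed points: C = (68.3 - 7.5) × 100 / (60 - 7.5) = 115.8095°C.
Then 115.8095 × 1.8 + 32 = 240.46°F.

240.46°F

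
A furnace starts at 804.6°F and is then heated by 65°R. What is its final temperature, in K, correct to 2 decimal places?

738.48 K

Initial temperature in Celsius: (804.6 - 32) × 5/9 = 429.2222°C.
The 65°R change is an interval, so only the factor 5/9 applies: +65 × 5/9 = +36.1111°C.
Final Celsius temperature: 429.2222 + 36.1111 = 465.3333°C.
In kelvin: 465.3333 + 273.15 = 738.48 K.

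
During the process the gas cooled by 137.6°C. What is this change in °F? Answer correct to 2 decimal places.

An interval of 1°C corresponds to 1.8°F.
137.6 × 1.8 = 247.68.

247.68°F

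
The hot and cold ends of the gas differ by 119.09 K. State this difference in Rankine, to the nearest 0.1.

For a temperature interval the offset drops out; only the factor 1.8 applies.
119.09 × 1.8 = 214.4.

214.4°R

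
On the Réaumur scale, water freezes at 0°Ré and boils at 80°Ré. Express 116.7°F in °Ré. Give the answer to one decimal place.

37.6°Ré

First in Celsius: (116.7 - 32) × 5/9 = 47.0556°C.
Linearly onto the Réaumur scale: 0 + (47.0556 / 100) × (80 - 0) = 37.6°Ré.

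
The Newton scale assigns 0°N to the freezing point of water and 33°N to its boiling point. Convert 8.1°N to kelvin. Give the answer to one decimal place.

297.7 K

Linear interpolation between the fixed points: C = (8.1 - 0) × 100 / (33 - 0) = 24.5455°C.
Then 24.5455 + 273.15 = 297.7 K.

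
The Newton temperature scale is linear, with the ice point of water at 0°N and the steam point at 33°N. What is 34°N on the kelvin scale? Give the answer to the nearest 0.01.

Linear interpolation between the fixed points: C = (34 - 0) × 100 / (33 - 0) = 103.0303°C.
Then 103.0303 + 273.15 = 376.18 K.

376.18 K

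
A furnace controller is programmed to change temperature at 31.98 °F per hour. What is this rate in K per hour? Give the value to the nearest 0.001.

17.767 K/hour

Since only a temperature interval is involved, the additive offset between the scales drops out.
A change of 1°F is a change of 5/9 K, so 31.98 × 5/9 = 17.767.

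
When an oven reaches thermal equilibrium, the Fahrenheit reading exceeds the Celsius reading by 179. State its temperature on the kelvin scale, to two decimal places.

Let x be the Fahrenheit reading; then the Celsius reading is 5/9·x - 17.7778.
(5/9·x - 17.7778) - x = -179  ⇒  (-4/9)·x = -161.222  ⇒  x = 362.7500°F.
In Celsius: (362.75 - 32) × 5/9 = 183.7500°C.
In kelvin: 183.7500 + 273.15 = 456.90 K.

456.90 K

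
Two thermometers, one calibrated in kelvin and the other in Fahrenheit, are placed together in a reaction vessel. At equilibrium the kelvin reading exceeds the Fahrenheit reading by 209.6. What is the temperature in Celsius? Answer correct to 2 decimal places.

39.44°C

Let x be the kelvin reading; then the Fahrenheit reading is 1.8·x - 459.67.
(1.8·x - 459.67) - x = -209.6  ⇒  (0.8)·x = 250.07  ⇒  x = 312.5875 K.
In Celsius: 312.5875 - 273.15 = 39.44°C.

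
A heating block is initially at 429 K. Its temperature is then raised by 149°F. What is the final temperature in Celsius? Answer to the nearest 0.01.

Initial temperature in Celsius: 429 - 273.15 = 155.8500°C.
The 149°F change is an interval, so only the factor 5/9 applies: +149 × 5/9 = +82.7778°C.
Final Celsius temperature: 155.8500 + 82.7778 = 238.6278°C.

238.63°C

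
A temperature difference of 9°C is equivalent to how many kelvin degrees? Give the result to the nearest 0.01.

9.00 K

Celsius and kelvin degrees are the same size, so the interval is unchanged: 9.00.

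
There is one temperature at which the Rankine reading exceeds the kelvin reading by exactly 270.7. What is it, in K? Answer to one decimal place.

Let K be the kelvin reading. The Rankine reading is R = 1.8·K.
Require R - K = 270.7: (0.8)·K = 270.7.
K = (270.7) / (0.8) = 338.4.

338.4 K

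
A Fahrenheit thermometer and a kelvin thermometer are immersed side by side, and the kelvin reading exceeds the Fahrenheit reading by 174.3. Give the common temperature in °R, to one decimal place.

642.1°R

Let x be the Fahrenheit reading; then the kelvin reading is 5/9·x + 255.372.
(5/9·x + 255.372) - x = 174.3  ⇒  (-4/9)·x = -81.0722  ⇒  x = 182.4125°F.
In Celsius: (182.4125 - 32) × 5/9 = 83.5625°C.
In Rankine: 83.5625 × 1.8 + 491.67 = 642.1°R.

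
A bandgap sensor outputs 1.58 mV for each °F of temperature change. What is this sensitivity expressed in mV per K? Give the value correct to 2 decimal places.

Since only a temperature interval is involved, the additive offset between the scales drops out.
A change of 1 K is a change of 1.8°F, so per K the value is 1.58 × 1.8 = 2.84.

2.84 mV per K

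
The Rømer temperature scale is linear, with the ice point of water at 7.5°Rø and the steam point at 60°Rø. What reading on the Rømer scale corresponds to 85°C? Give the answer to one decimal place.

Linearly onto the Rømer scale: 7.5 + (85.0000 / 100) × (60 - 7.5) = 52.1°Rø.

52.1°Rø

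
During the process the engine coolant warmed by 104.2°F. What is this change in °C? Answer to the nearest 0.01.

An interval of 1°F corresponds to 5/9°C.
104.2 × 5/9 = 57.89.

57.89°C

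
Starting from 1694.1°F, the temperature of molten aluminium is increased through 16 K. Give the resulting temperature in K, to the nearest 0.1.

Initial temperature in Celsius: (1694.1 - 32) × 5/9 = 923.3889°C.
The 16 K change is an interval; Kelvin and Celsius degrees are the same size, so ΔC = +16°C.
Final Celsius temperature: 923.3889 + 16.0000 = 939.3889°C.
In kelvin: 939.3889 + 273.15 = 1212.5 K.

1212.5 K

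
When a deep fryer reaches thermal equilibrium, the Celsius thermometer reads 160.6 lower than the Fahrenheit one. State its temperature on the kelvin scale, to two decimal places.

433.90 K

Let x be the Fahrenheit reading; then the Celsius reading is 5/9·x - 17.7778.
(5/9·x - 17.7778) - x = -160.6  ⇒  (-4/9)·x = -142.822  ⇒  x = 321.3500°F.
In Celsius: (321.35 - 32) × 5/9 = 160.7500°C.
In kelvin: 160.7500 + 273.15 = 433.90 K.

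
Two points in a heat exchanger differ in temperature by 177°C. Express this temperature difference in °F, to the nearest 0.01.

318.60°F

An interval of 1°C corresponds to 1.8°F.
177 × 1.8 = 318.60.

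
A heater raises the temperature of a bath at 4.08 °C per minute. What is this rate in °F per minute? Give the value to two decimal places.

Since only a temperature interval is involved, the additive offset between the scales drops out.
A change of 1°C is a change of 1.8°F, so 4.08 × 1.8 = 7.34.

7.34 °F/minute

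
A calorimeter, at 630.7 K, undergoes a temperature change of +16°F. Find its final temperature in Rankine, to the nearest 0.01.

1151.26°R

Initial temperature in Celsius: 630.7 - 273.15 = 357.5500°C.
The 16°F change is an interval, so only the factor 5/9 applies: +16 × 5/9 = +8.8889°C.
Final Celsius temperature: 357.5500 + 8.8889 = 366.4389°C.
In Rankine: 366.4389 × 1.8 + 491.67 = 1151.26°R.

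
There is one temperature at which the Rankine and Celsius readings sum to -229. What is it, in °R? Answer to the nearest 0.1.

Let R be the Rankine reading. The Celsius reading is C = 5/9·R - 273.15.
Require R + C = -229: (14/9)·R - 273.15 = -229.
R = (-229 + 273.15) / (14/9) = 28.4.

28.4°R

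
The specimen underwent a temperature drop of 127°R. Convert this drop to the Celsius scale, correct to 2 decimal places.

Only the scale ratio 5/9 matters for a change in temperature.
127 × 5/9 = 70.56.

70.56°C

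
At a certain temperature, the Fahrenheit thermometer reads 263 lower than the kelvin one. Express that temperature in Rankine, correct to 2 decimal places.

Let x be the kelvin reading; then the Fahrenheit reading is 1.8·x - 459.67.
(1.8·x - 459.67) - x = -263  ⇒  (0.8)·x = 196.67  ⇒  x = 245.8375 K.
In Celsius: 245.8375 - 273.15 = -27.3125°C.
In Rankine: -27.3125 × 1.8 + 491.67 = 442.51°R.

442.51°R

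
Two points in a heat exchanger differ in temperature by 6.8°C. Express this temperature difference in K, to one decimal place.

Celsius and kelvin degrees are the same size, so the interval is unchanged: 6.8.

6.8 K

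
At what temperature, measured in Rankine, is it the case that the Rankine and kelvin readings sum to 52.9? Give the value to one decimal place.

34.0°R

Let R be the Rankine reading. The kelvin reading is K = 5/9·R.
Require R + K = 52.9: (14/9)·R = 52.9.
R = (52.9) / (14/9) = 34.0.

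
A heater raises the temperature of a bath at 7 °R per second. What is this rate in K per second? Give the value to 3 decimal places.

3.889 K/second

The quantity depends on a temperature interval, so only the ratio of degree sizes applies; the offset between the scales is irrelevant.
A change of 1°R is a change of 5/9 K, so 7 × 5/9 = 3.889.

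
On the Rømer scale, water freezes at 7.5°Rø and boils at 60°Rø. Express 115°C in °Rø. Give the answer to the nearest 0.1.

Linearly onto the Rømer scale: 7.5 + (115.0000 / 100) × (60 - 7.5) = 67.9°Rø.

67.9°Rø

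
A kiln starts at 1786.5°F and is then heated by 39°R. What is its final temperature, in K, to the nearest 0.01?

Initial temperature in Celsius: (1786.5 - 32) × 5/9 = 974.7222°C.
The 39°R change is an interval, so only the factor 5/9 applies: +39 × 5/9 = +21.6667°C.
Final Celsius temperature: 974.7222 + 21.6667 = 996.3889°C.
In kelvin: 996.3889 + 273.15 = 1269.54 K.

1269.54 K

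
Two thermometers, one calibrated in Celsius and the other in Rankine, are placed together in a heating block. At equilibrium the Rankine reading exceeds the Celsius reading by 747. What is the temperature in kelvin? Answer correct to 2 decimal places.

Let x be the Celsius reading; then the Rankine reading is 1.8·x + 491.67.
(1.8·x + 491.67) - x = 747  ⇒  (0.8)·x = 255.33  ⇒  x = 319.1625°C.
In kelvin: 319.1625 + 273.15 = 592.31 K.

592.31 K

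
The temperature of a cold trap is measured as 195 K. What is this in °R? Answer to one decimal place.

In Celsius: 195 - 273.15 = -78.1500°C.
In Rankine: -78.1500 × 1.8 + 491.67 = 351.0°R.

351.0°R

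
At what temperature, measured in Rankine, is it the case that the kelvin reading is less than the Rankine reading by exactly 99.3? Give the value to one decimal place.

223.4°R

Let R be the Rankine reading. The kelvin reading is K = 5/9·R.
Require K - R = -99.3: (-4/9)·R = -99.3.
R = (-99.3) / (-4/9) = 223.4.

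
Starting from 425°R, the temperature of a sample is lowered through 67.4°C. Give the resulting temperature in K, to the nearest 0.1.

Initial temperature in Celsius: (425 - 491.67) × 5/9 = -37.0389°C.
Final Celsius temperature: -37.0389 - 67.4000 = -104.4389°C.
In kelvin: -104.4389 + 273.15 = 168.7 K.

168.7 K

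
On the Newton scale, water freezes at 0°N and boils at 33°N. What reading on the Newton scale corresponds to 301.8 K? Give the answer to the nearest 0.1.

9.5°N

First in Celsius: 301.8 - 273.15 = 28.6500°C.
Linearly onto the Newton scale: 0 + (28.6500 / 100) × (33 - 0) = 9.5°N.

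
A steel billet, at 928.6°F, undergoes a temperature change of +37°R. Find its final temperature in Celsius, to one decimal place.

Initial temperature in Celsius: (928.6 - 32) × 5/9 = 498.1111°C.
The 37°R change is an interval, so only the factor 5/9 applies: +37 × 5/9 = +20.5556°C.
Final Celsius temperature: 498.1111 + 20.5556 = 518.6667°C.

518.7°C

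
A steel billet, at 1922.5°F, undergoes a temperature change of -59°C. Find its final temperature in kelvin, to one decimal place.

1264.4 K

Initial temperature in Celsius: (1922.5 - 32) × 5/9 = 1050.2778°C.
Final Celsius temperature: 1050.2778 - 59.0000 = 991.2778°C.
In kelvin: 991.2778 + 273.15 = 1264.4 K.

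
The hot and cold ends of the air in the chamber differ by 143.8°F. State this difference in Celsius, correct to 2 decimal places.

79.89°C

For a temperature interval the offset drops out; only the factor 5/9 applies.
143.8 × 5/9 = 79.89.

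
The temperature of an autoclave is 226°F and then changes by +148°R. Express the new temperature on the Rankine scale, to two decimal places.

Initial temperature in Celsius: (226 - 32) × 5/9 = 107.7778°C.
The 148°R change is an interval, so only the factor 5/9 applies: +148 × 5/9 = +82.2222°C.
Final Celsius temperature: 107.7778 + 82.2222 = 190.0000°C.
In Rankine: 190.0000 × 1.8 + 491.67 = 833.67°R.

833.67°R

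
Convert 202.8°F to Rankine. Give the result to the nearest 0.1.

662.5°R

In Celsius: (202.8 - 32) × 5/9 = 94.8889°C.
In Rankine: 94.8889 × 1.8 + 491.67 = 662.5°R.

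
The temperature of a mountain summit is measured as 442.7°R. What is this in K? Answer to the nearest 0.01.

In Celsius: (442.7 - 491.67) × 5/9 = -27.2056°C.
In kelvin: -27.2056 + 273.15 = 245.94 K.

245.94 K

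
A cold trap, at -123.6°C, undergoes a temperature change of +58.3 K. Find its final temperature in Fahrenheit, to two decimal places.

The 58.3 K change is an interval; Kelvin and Celsius degrees are the same size, so ΔC = +58.3°C.
Final Celsius temperature: -123.6000 + 58.3000 = -65.3000°C.
In Fahrenheit: -65.3000 × 1.8 + 32 = -85.54°F.

-85.54°F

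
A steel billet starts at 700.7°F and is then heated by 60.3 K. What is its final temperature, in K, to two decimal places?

Initial temperature in Celsius: (700.7 - 32) × 5/9 = 371.5000°C.
The 60.3 K change is an interval; Kelvin and Celsius degrees are the same size, so ΔC = +60.3°C.
Final Celsius temperature: 371.5000 + 60.3000 = 431.8000°C.
In kelvin: 431.8000 + 273.15 = 704.95 K.

704.95 K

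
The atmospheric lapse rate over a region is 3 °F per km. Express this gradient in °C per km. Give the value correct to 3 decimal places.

1.667 °C/km

Since only a temperature interval is involved, the additive offset between the scales drops out.
A change of 1°F is a change of 5/9°C, so 3 × 5/9 = 1.667.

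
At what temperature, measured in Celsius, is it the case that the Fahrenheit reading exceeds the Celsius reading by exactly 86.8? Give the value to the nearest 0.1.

Let C be the Celsius reading. The Fahrenheit reading is F = 1.8·C + 32.
Require F - C = 86.8: (0.8)·C + 32 = 86.8.
C = (86.8 - 32) / (0.8) = 68.5.

68.5°C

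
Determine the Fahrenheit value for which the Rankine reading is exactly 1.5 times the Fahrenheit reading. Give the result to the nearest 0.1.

919.3°F

Let F be the Fahrenheit reading. The Rankine reading is R = 1·F + 459.67.
Require R = 1.5·F: 1·F + 459.67 = 1.5·F.
(-0.5)·F = -459.67  ⇒  F = 919.3.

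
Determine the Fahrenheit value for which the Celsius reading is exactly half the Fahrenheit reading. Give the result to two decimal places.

320.00°F

Let F be the Fahrenheit reading. The Celsius reading is C = 5/9·F - 17.7778.
Require C = 0.5·F: 5/9·F - 17.7778 = 0.5·F.
(1/18)·F = 17.7778  ⇒  F = 320.00.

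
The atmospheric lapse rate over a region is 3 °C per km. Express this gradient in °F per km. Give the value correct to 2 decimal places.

Since only a temperature interval is involved, the additive offset between the scales drops out.
A change of 1°C is a change of 1.8°F, so 3 × 1.8 = 5.40.

5.40 °F/km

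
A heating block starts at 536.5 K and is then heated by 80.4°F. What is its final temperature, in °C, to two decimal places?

308.02°C

Initial temperature in Celsius: 536.5 - 273.15 = 263.3500°C.
The 80.4°F change is an interval, so only the factor 5/9 applies: +80.4 × 5/9 = +44.6667°C.
Final Celsius temperature: 263.3500 + 44.6667 = 308.0167°C.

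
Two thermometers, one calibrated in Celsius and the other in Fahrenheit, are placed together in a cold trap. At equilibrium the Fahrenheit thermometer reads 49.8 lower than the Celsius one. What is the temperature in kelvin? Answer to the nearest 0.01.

170.90 K

Let x be the Celsius reading; then the Fahrenheit reading is 1.8·x + 32.
(1.8·x + 32) - x = -49.8  ⇒  (0.8)·x = -81.8  ⇒  x = -102.2500°C.
In kelvin: -102.2500 + 273.15 = 170.90 K.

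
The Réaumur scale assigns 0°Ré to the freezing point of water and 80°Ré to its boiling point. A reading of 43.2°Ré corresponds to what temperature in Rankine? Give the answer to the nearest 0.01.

588.87°R

Linear interpolation between the fixed points: C = (43.2 - 0) × 100 / (80 - 0) = 54.0000°C.
Then 54.0000 × 1.8 + 491.67 = 588.87°R.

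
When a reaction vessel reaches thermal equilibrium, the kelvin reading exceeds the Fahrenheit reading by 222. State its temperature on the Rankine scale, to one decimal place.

Let x be the Fahrenheit reading; then the kelvin reading is 5/9·x + 255.372.
(5/9·x + 255.372) - x = 222  ⇒  (-4/9)·x = -33.3722  ⇒  x = 75.0875°F.
In Celsius: (75.0875 - 32) × 5/9 = 23.9375°C.
In Rankine: 23.9375 × 1.8 + 491.67 = 534.8°R.

534.8°R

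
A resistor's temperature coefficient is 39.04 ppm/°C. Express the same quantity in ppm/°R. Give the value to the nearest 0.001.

21.689 ppm/°R

Since only a temperature interval is involved, the additive offset between the scales drops out.
A change of 1°R is a change of 5/9°C, so per °R the value is 39.04 × 5/9 = 21.689.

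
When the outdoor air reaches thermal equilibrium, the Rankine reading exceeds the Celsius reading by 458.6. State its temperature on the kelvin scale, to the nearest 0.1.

Let x be the Rankine reading; then the Celsius reading is 5/9·x - 273.15.
(5/9·x - 273.15) - x = -458.6  ⇒  (-4/9)·x = -185.45  ⇒  x = 417.2625°R.
In Celsius: (417.2625 - 491.67) × 5/9 = -41.3375°C.
In kelvin: -41.3375 + 273.15 = 231.8 K.

231.8 K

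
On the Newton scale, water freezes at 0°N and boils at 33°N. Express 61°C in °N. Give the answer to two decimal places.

20.13°N

Linearly onto the Newton scale: 0 + (61.0000 / 100) × (33 - 0) = 20.13°N.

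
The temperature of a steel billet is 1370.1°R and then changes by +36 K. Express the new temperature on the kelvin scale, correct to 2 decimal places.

797.17 K

Initial temperature in Celsius: (1370.1 - 491.67) × 5/9 = 488.0167°C.
The 36 K change is an interval; Kelvin and Celsius degrees are the same size, so ΔC = +36°C.
Final Celsius temperature: 488.0167 + 36.0000 = 524.0167°C.
In kelvin: 524.0167 + 273.15 = 797.17 K.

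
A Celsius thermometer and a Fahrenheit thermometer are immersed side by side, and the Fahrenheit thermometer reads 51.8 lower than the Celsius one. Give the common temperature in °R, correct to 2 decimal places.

Let x be the Celsius reading; then the Fahrenheit reading is 1.8·x + 32.
(1.8·x + 32) - x = -51.8  ⇒  (0.8)·x = -83.8  ⇒  x = -104.7500°C.
In Rankine: -104.7500 × 1.8 + 491.67 = 303.12°R.

303.12°R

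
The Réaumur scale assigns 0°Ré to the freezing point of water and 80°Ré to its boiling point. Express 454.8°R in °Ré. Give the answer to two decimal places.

First in Celsius: (454.8 - 491.67) × 5/9 = -20.4833°C.
Linearly onto the Réaumur scale: 0 + (-20.4833 / 100) × (80 - 0) = -16.39°Ré.

-16.39°Ré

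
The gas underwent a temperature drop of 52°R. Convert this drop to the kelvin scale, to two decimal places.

For a temperature interval the offset drops out; only the factor 5/9 applies.
52 × 5/9 = 28.89.

28.89 K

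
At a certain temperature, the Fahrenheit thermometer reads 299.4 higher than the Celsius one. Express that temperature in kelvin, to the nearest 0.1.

Let x be the Celsius reading; then the Fahrenheit reading is 1.8·x + 32.
(1.8·x + 32) - x = 299.4  ⇒  (0.8)·x = 267.4  ⇒  x = 334.2500°C.
In kelvin: 334.2500 + 273.15 = 607.4 K.

607.4 K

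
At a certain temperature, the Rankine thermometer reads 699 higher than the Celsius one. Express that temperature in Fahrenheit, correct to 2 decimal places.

Let x be the Celsius reading; then the Rankine reading is 1.8·x + 491.67.
(1.8·x + 491.67) - x = 699  ⇒  (0.8)·x = 207.33  ⇒  x = 259.1625°C.
In Fahrenheit: 259.1625 × 1.8 + 32 = 498.49°F.

498.49°F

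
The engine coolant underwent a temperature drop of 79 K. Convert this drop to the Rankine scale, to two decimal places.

142.20°R

An interval of 1 K corresponds to 1.8°R.
79 × 1.8 = 142.20.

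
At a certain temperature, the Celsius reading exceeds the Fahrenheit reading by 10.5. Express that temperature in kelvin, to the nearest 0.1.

220.0 K

Let x be the Fahrenheit reading; then the Celsius reading is 5/9·x - 17.7778.
(5/9·x - 17.7778) - x = 10.5  ⇒  (-4/9)·x = 28.2778  ⇒  x = -63.6250°F.
In Celsius: (-63.625 - 32) × 5/9 = -53.1250°C.
In kelvin: -53.1250 + 273.15 = 220.0 K.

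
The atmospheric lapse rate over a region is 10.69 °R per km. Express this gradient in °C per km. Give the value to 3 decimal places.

5.939 °C/km

Since only a temperature interval is involved, the additive offset between the scales drops out.
A change of 1°R is a change of 5/9°C, so 10.69 × 5/9 = 5.939.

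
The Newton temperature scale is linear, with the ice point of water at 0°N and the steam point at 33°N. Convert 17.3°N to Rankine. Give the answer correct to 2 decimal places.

586.03°R

Linear interpolation between the fixed points: C = (17.3 - 0) × 100 / (33 - 0) = 52.4242°C.
Then 52.4242 × 1.8 + 491.67 = 586.03°R.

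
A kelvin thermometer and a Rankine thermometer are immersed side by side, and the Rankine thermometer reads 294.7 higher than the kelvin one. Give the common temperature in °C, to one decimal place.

95.2°C

Let x be the kelvin reading; then the Rankine reading is 1.8·x.
(1.8·x) - x = 294.7  ⇒  (0.8)·x = 294.7  ⇒  x = 368.3750 K.
In Celsius: 368.375 - 273.15 = 95.2°C.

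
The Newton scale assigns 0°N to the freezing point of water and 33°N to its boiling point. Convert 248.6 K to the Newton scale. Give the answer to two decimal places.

First in Celsius: 248.6 - 273.15 = -24.5500°C.
Linearly onto the Newton scale: 0 + (-24.5500 / 100) × (33 - 0) = -8.10°N.

-8.10°N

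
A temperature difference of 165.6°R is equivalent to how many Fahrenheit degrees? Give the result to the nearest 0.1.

Rankine and Fahrenheit degrees are the same size, so the interval is unchanged: 165.6.

165.6°F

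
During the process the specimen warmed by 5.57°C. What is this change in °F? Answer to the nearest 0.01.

10.03°F

An interval of 1°C corresponds to 1.8°F.
5.57 × 1.8 = 10.03.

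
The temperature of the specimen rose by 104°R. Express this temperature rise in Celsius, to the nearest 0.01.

57.78°C

For a temperature interval the offset drops out; only the factor 5/9 applies.
104 × 5/9 = 57.78.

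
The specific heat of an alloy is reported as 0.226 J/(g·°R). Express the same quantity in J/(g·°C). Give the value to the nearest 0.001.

0.407 J/(g·°C)

Since only a temperature interval is involved, the additive offset between the scales drops out.
A change of 1°C is a change of 1.8°R, so per °C the value is 0.226 × 1.8 = 0.407.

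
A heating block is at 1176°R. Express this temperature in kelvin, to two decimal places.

653.33 K

In Celsius: (1176 - 491.67) × 5/9 = 380.1833°C.
In kelvin: 380.1833 + 273.15 = 653.33 K.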